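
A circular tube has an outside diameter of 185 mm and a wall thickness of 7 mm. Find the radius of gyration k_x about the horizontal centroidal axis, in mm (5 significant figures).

k_x ≈ 62.981 mm

Split into non-overlapping primitives; take the origin at the lower-left of the bounding box.
Outer circle: ⌀185, A = 26880.25 mm², y = 92.5 mm, Ī = 57 498 539 mm⁴.
Bore (subtracted): ⌀171, A = 22965.83 mm², y = 92.5 mm, Ī = 41 971 485 mm⁴.
By symmetry the centroid is at mid-height, ȳ = 92.5 mm.
All pieces are centred on the horizontal centroidal axis, so I = ΣĪ (holes subtracted) = 15 527 054 mm⁴.
Radius of gyration: k = √(I/A) = √(15 527 054 / 3914.424) = 62.98115 mm.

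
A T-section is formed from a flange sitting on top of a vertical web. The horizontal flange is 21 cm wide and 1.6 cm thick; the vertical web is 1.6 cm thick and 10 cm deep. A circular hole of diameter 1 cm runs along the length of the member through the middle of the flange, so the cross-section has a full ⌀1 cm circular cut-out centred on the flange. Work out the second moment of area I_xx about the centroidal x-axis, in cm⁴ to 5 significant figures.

I_xx ≈ 502.27 cm⁴

Split into non-overlapping primitives; take the origin at the lower-left of the bounding box.
Flange: 21 × 1.6, A = 33.6 cm², y = 10.8 cm, Ī = 7.168 cm⁴.
Web: 1.6 × 10, A = 16 cm², y = 5 cm, Ī = 133.3333 cm⁴.
Hole (subtracted): ⌀1, A = 0.7853982 cm², y = 10.8 cm, Ī = 0.04908739 cm⁴.
Centroid: ȳ = ΣA·y / ΣA = 8.898929 cm.
Transfer each piece to the centroidal x-axis using Ī + A·d² with d = y − 8.898929:
  flange: d = 1.901071 cm → contributes +128.6007 cm⁴
  web: d = -3.898929 cm → contributes +376.5598 cm⁴
  hole: d = 1.901071 cm → contributes −2.887571 cm⁴
Total I = 502.2729 cm⁴.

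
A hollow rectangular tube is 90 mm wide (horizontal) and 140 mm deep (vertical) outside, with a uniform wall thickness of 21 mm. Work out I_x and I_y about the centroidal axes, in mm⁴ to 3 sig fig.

I_x ≈ 1.68 × 10⁷ mm⁴, I_y ≈ 7.60 × 10⁶ mm⁴

Split into non-overlapping primitives; take the origin at the lower-left of the bounding box.
Outer rectangle: 90 × 140, A = 12 600 mm², y = 70 mm, Ī = 20 580 000 mm⁴.
Inner void (subtracted): 48 × 98, A = 4 704 mm², y = 70 mm, Ī = 3 764 768 mm⁴.
By symmetry the centroid is at mid-height, ȳ = 70 mm.
All pieces are centred on the centroidal x-axis, so I = ΣĪ (holes subtracted) = 16 815 232 mm⁴.
Repeating about the centroidal y-axis gives I_y = 7 601 832 mm⁴.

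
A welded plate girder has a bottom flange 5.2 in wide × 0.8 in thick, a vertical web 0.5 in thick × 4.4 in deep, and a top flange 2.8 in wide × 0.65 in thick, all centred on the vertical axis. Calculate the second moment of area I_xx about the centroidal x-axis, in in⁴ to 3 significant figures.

Split into non-overlapping primitives; take the origin at the lower-left of the bounding box.
Bottom plate: 5.2 × 0.8, A = 4.16 in², y = 0.4 in, Ī = 0.22187 in⁴.
Web plate: 0.5 × 4.4, A = 2.2 in², y = 3 in, Ī = 3.5493 in⁴.
Top plate: 2.8 × 0.65, A = 1.82 in², y = 5.525 in, Ī = 0.064079 in⁴.
Centroid: ȳ = ΣA·y / ΣA = 2.2395 in.
Transfer each piece to the centroidal x-axis using Ī + A·d² with d = y − 2.2395:
  bottom plate: d = -1.8395 in → contributes +14.299 in⁴
  web plate: d = 0.76045 in → contributes +4.8216 in⁴
  top plate: d = 3.2855 in → contributes +19.71 in⁴
Total I = 38.83 in⁴.

I_xx ≈ 38.8 in⁴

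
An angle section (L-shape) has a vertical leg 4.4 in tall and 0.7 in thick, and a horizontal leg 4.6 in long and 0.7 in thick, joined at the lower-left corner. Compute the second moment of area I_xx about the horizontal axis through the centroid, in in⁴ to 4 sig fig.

I_xx ≈ 10.03 in⁴

Split into non-overlapping primitives; take the origin at the lower-left of the bounding box.
Vertical leg: 0.7 × 4.4, A = 3.08 in², y = 2.2 in, Ī = 4.96907 in⁴.
Horizontal leg (remainder): 3.9 × 0.7, A = 2.73 in², y = 0.35 in, Ī = 0.111475 in⁴.
Centroid: ȳ = ΣA·y / ΣA = 1.33072 in.
Transfer each piece to the horizontal axis through the centroid using Ī + A·d² with d = y − 1.33072:
  vertical leg: d = 0.869277 in → contributes +7.29645 in⁴
  horizontal leg (remainder): d = -0.980723 in → contributes +2.73724 in⁴
Total I = 10.0337 in⁴.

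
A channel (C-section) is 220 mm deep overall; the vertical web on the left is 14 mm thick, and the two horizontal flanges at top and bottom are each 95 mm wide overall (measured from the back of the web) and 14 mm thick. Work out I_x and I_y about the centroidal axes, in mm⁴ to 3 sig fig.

I_x ≈ 3.65 × 10⁷ mm⁴, I_y ≈ 4.24 × 10⁶ mm⁴

Break the section into simple shapes (no overlaps), measuring from the bottom-left corner of the bounding box.
Web: 14 × 220, A = 3 080 mm², y = 110 mm, Ī = 12 422 667 mm⁴.
Top flange (beyond web): 81 × 14, A = 1 134 mm², y = 213 mm, Ī = 18 522 mm⁴.
Bottom flange (beyond web): 81 × 14, A = 1 134 mm², y = 7 mm, Ī = 18 522 mm⁴.
By symmetry the centroid is at mid-height, ȳ = 110 mm.
Transfer each piece to the centroidal x-axis using Ī + A·d² with d = y − 110:
  web: d = 0 mm → contributes +12 422 667 mm⁴
  top flange (beyond web): d = 103 mm → contributes +12 049 128 mm⁴
  bottom flange (beyond web): d = -103 mm → contributes +12 049 128 mm⁴
Total I = 36 520 923 mm⁴.
For the y-axis: x̄ = 27.144 mm.
Repeating about the centroidal y-axis gives I_y = 4 237 400 mm⁴.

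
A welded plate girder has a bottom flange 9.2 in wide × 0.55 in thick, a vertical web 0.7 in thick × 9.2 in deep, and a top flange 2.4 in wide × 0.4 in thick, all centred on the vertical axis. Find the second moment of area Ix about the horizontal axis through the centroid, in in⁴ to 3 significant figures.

Decompose the section into non-overlapping parts with the origin at the bottom-left of its bounding rectangle.
Bottom plate: 9.2 × 0.55, A = 5.06 in², y = 0.275 in, Ī = 0.12755 in⁴.
Web plate: 0.7 × 9.2, A = 6.44 in², y = 5.15 in, Ī = 45.423 in⁴.
Top plate: 2.4 × 0.4, A = 0.96 in², y = 9.95 in, Ī = 0.0128 in⁴.
Centroid: ȳ = ΣA·y / ΣA = 3.5401 in.
Transfer each piece to the horizontal axis through the centroid using Ī + A·d² with d = y − 3.5401:
  bottom plate: d = -3.2651 in → contributes +54.071 in⁴
  web plate: d = 1.6099 in → contributes +62.115 in⁴
  top plate: d = 6.4099 in → contributes +39.456 in⁴
Total I = 155.64 in⁴.

Ix ≈ 156 in⁴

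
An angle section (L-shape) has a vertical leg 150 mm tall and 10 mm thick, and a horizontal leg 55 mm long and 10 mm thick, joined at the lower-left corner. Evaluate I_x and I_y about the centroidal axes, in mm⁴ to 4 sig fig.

I_x ≈ 4.512 × 10⁶ mm⁴, I_y ≈ 3.502 × 10⁵ mm⁴

Treat the section as a set of non-overlapping primitives; coordinates are from the bounding-box lower-left.
Vertical leg: 10 × 150, A = 1 500 mm², y = 75 mm, Ī = 2 812 500 mm⁴.
Horizontal leg (remainder): 45 × 10, A = 450 mm², y = 5 mm, Ī = 3 750 mm⁴.
Centroid: ȳ = ΣA·y / ΣA = 58.8462 mm.
Transfer each piece to the centroidal x-axis using Ī + A·d² with d = y − 58.8462:
  vertical leg: d = 16.1538 mm → contributes +3 203 920 mm⁴
  horizontal leg (remainder): d = -53.8462 mm → contributes +1 308 484 mm⁴
Total I = 4 512 404 mm⁴.
For the y-axis: x̄ = 11.3462 mm.
Repeating about the centroidal y-axis gives I_y = 350 216 mm⁴.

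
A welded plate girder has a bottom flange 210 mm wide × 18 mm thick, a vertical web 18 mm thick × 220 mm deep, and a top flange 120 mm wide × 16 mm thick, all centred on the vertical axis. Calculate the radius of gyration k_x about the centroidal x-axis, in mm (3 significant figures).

Decompose the section into non-overlapping parts with the origin at the bottom-left of its bounding rectangle.
Bottom plate: 210 × 18, A = 3 780 mm², y = 9 mm, Ī = 102 060 mm⁴.
Web plate: 18 × 220, A = 3 960 mm², y = 128 mm, Ī = 15 972 000 mm⁴.
Top plate: 120 × 16, A = 1 920 mm², y = 246 mm, Ī = 40 960 mm⁴.
Centroid: ȳ = ΣA·y / ΣA = 104.89 mm.
Transfer each piece to the centroidal x-axis using Ī + A·d² with d = y − 104.89:
  bottom plate: d = -95.888 mm → contributes +34 857 446 mm⁴
  web plate: d = 23.112 mm → contributes +18 087 255 mm⁴
  top plate: d = 141.11 mm → contributes +38 273 038 mm⁴
Total I = 91 217 739 mm⁴.
Radius of gyration: k = √(I/A) = √(91 217 739 / 9 660) = 97.174 mm.

k_x ≈ 97.2 mm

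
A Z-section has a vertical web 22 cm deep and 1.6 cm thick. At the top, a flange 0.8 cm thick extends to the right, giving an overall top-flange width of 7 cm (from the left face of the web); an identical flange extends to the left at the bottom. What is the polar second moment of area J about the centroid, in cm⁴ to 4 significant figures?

J ≈ 2525 cm⁴

Decompose the section into non-overlapping parts with the origin at the bottom-left of its bounding rectangle.
Web: 1.6 × 22, A = 35.2 cm², y = 11 cm, Ī = 1419.73 cm⁴.
Top flange (beyond web): 5.4 × 0.8, A = 4.32 cm², y = 21.6 cm, Ī = 0.2304 cm⁴.
Bottom flange (beyond web): 5.4 × 0.8, A = 4.32 cm², y = 0.4 cm, Ī = 0.2304 cm⁴.
Centroid: ȳ = ΣA·y / ΣA = 11 cm.
Transfer each piece to the centroidal x-axis using Ī + A·d² with d = y − 11:
  web: d = 0 cm → contributes +1419.73 cm⁴
  top flange (beyond web): d = 10.6 cm → contributes +485.626 cm⁴
  bottom flange (beyond web): d = -10.6 cm → contributes +485.626 cm⁴
Total I = 2390.98 cm⁴.
For the y-axis: x̄ = 6.2 cm.
Repeating about the centroidal y-axis gives I_y = 134.345 cm⁴.
Polar second moment: J = I_x + I_y = 2525.33 cm⁴.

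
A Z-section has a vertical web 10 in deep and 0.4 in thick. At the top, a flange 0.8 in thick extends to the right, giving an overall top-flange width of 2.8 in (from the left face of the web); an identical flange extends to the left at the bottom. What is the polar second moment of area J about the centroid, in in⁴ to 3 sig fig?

J ≈ 124 in⁴

Split into non-overlapping primitives; take the origin at the lower-left of the bounding box.
Web: 0.4 × 10, A = 4 in², y = 5 in, Ī = 33.333 in⁴.
Top flange (beyond web): 2.4 × 0.8, A = 1.92 in², y = 9.6 in, Ī = 0.1024 in⁴.
Bottom flange (beyond web): 2.4 × 0.8, A = 1.92 in², y = 0.4 in, Ī = 0.1024 in⁴.
Centroid: ȳ = ΣA·y / ΣA = 5 in.
Transfer each piece to the centroidal x-axis using Ī + A·d² with d = y − 5:
  web: d = 0 in → contributes +33.333 in⁴
  top flange (beyond web): d = 4.6 in → contributes +40.73 in⁴
  bottom flange (beyond web): d = -4.6 in → contributes +40.73 in⁴
Total I = 114.79 in⁴.
For the y-axis: x̄ = 2.6 in.
Repeating about the centroidal y-axis gives I_y = 9.4229 in⁴.
Polar second moment: J = I_x + I_y = 124.22 in⁴.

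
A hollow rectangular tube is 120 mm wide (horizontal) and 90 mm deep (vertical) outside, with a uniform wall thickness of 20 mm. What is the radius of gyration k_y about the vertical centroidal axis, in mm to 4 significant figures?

k_y ≈ 39.90 mm

Split into non-overlapping primitives; take the origin at the lower-left of the bounding box.
Outer rectangle: 120 × 90, A = 10 800 mm², x = 60 mm, Ī = 12 960 000 mm⁴.
Inner void (subtracted): 80 × 50, A = 4 000 mm², x = 60 mm, Ī = 2 133 333 mm⁴.
By symmetry the centroid is at mid-width, x̄ = 60 mm.
All pieces are centred on the vertical centroidal axis, so I = ΣĪ (holes subtracted) = 10 826 667 mm⁴.
Radius of gyration: k = √(I/A) = √(10 826 667 / 6 800) = 39.9018 mm.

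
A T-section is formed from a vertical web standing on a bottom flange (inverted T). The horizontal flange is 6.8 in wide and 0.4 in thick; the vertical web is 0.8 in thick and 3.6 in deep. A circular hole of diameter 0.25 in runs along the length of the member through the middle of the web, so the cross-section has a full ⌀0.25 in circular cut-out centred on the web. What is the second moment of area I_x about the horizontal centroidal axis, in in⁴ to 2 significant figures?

I_x ≈ 8.7 in⁴

Break the section into simple shapes (no overlaps), measuring from the bottom-left corner of the bounding box.
Flange: 6.8 × 0.4, A = 2.72 in², y = 0.2 in, Ī = 0.03627 in⁴.
Web: 0.8 × 3.6, A = 2.88 in², y = 2.2 in, Ī = 3.11 in⁴.
Hole (subtracted): ⌀0.25, A = 0.04909 in², y = 2.2 in, Ī = 0.0001917 in⁴.
Centroid: ȳ = ΣA·y / ΣA = 1.22 in.
Transfer each piece to the horizontal centroidal axis using Ī + A·d² with d = y − 1.22:
  flange: d = -1.02 in → contributes +2.866 in⁴
  web: d = 0.98 in → contributes +5.876 in⁴
  hole: d = 0.98 in → contributes −0.04734 in⁴
Total I = 8.695 in⁴.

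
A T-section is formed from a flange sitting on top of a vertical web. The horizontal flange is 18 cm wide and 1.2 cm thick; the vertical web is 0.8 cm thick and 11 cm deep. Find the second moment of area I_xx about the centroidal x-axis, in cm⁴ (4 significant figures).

Treat the section as a set of non-overlapping primitives; coordinates are from the bounding-box lower-left.
Flange: 18 × 1.2, A = 21.6 cm², y = 11.6 cm, Ī = 2.592 cm⁴.
Web: 0.8 × 11, A = 8.8 cm², y = 5.5 cm, Ī = 88.7333 cm⁴.
Centroid: ȳ = ΣA·y / ΣA = 9.83421 cm.
Transfer each piece to the centroidal x-axis using Ī + A·d² with d = y − 9.83421:
  flange: d = 1.76579 cm → contributes +69.9411 cm⁴
  web: d = -4.33421 cm → contributes +254.045 cm⁴
Total I = 323.986 cm⁴.

I_xx ≈ 324.0 cm⁴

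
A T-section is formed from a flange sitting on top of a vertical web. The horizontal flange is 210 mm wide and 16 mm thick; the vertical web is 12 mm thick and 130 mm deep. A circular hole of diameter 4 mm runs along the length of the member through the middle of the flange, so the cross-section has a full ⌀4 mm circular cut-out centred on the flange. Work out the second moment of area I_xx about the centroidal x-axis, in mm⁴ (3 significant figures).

I_xx ≈ 7.94 × 10⁶ mm⁴

Treat the section as a set of non-overlapping primitives; coordinates are from the bounding-box lower-left.
Flange: 210 × 16, A = 3 360 mm², y = 138 mm, Ī = 71 680 mm⁴.
Web: 12 × 130, A = 1 560 mm², y = 65 mm, Ī = 2 197 000 mm⁴.
Hole (subtracted): ⌀4, A = 12.566 mm², y = 138 mm, Ī = 12.566 mm⁴.
Centroid: ȳ = ΣA·y / ΣA = 114.79 mm.
Transfer each piece to the centroidal x-axis using Ī + A·d² with d = y − 114.79:
  flange: d = 23.206 mm → contributes +1 881 041 mm⁴
  web: d = -49.794 mm → contributes +6 064 991 mm⁴
  hole: d = 23.206 mm → contributes −6779.6 mm⁴
Total I = 7 939 252 mm⁴.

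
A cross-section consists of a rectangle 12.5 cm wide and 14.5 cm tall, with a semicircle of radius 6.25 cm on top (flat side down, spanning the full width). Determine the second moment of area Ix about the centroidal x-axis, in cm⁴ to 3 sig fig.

Ix ≈ 7840 cm⁴

Decompose the section into non-overlapping parts with the origin at the bottom-left of its bounding rectangle.
Rectangular body: 12.5 × 14.5, A = 181.25 cm², y = 7.25 cm, Ī = 3175.7 cm⁴.
Semicircular cap: semicircle r = 6.25, A = 61.359 cm², y = 17.153 cm, Ī = 167.48 cm⁴.
Centroid: ȳ = ΣA·y / ΣA = 9.7545 cm.
Transfer each piece to the centroidal x-axis using Ī + A·d² with d = y − 9.7545:
  rectangular body: d = -2.5045 cm → contributes +4312.5 cm⁴
  semicircular cap: d = 7.3981 cm → contributes +3525.8 cm⁴
Total I = 7838.3 cm⁴.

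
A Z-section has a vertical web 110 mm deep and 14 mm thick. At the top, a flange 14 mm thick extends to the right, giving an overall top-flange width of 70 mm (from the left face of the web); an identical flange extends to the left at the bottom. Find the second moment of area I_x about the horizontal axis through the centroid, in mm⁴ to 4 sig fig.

Decompose the section into non-overlapping parts with the origin at the bottom-left of its bounding rectangle.
Web: 14 × 110, A = 1 540 mm², y = 55 mm, Ī = 1 552 833 mm⁴.
Top flange (beyond web): 56 × 14, A = 784 mm², y = 103 mm, Ī = 12805.3 mm⁴.
Bottom flange (beyond web): 56 × 14, A = 784 mm², y = 7 mm, Ī = 12805.3 mm⁴.
Centroid: ȳ = ΣA·y / ΣA = 55 mm.
Transfer each piece to the horizontal axis through the centroid using Ī + A·d² with d = y − 55:
  web: d = 0 mm → contributes +1 552 833 mm⁴
  top flange (beyond web): d = 48 mm → contributes +1 819 141 mm⁴
  bottom flange (beyond web): d = -48 mm → contributes +1 819 141 mm⁴
Total I = 5 191 116 mm⁴.

I_x ≈ 5.191 × 10⁶ mm⁴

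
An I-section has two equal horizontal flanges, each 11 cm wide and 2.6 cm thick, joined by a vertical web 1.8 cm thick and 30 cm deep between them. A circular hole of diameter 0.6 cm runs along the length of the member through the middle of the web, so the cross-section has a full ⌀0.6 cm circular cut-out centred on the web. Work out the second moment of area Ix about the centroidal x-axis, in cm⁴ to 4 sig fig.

Ix ≈ 1.928 × 10⁴ cm⁴

Break the section into simple shapes (no overlaps), measuring from the bottom-left corner of the bounding box.
Bottom flange: 11 × 2.6, A = 28.6 cm², y = 1.3 cm, Ī = 16.1113 cm⁴.
Web: 1.8 × 30, A = 54 cm², y = 17.6 cm, Ī = 4 050 cm⁴.
Top flange: 11 × 2.6, A = 28.6 cm², y = 33.9 cm, Ī = 16.1113 cm⁴.
Hole (subtracted): ⌀0.6, A = 0.282743 cm², y = 17.6 cm, Ī = 0.00636173 cm⁴.
By symmetry the centroid is at mid-height, ȳ = 17.6 cm.
Transfer each piece to the centroidal x-axis using Ī + A·d² with d = y − 17.6:
  bottom flange: d = -16.3 cm → contributes +7614.85 cm⁴
  web: d = 0 cm → contributes +4 050 cm⁴
  top flange: d = 16.3 cm → contributes +7614.85 cm⁴
  hole: d = 0 cm → contributes −0.00636173 cm⁴
Total I = 19279.7 cm⁴.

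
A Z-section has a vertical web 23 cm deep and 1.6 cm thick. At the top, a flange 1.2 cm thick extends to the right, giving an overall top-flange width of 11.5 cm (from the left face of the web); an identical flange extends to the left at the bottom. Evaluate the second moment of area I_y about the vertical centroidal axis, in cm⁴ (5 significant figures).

I_y ≈ 987.48 cm⁴

Break the section into simple shapes (no overlaps), measuring from the bottom-left corner of the bounding box.
Web: 1.6 × 23, A = 36.8 cm², x = 10.7 cm, Ī = 7.850667 cm⁴.
Top flange (beyond web): 9.9 × 1.2, A = 11.88 cm², x = 16.45 cm, Ī = 97.0299 cm⁴.
Bottom flange (beyond web): 9.9 × 1.2, A = 11.88 cm², x = 4.95 cm, Ī = 97.0299 cm⁴.
Centroid: x̄ = ΣA·x / ΣA = 10.7 cm.
Transfer each piece to the vertical centroidal axis using Ī + A·d² with d = x − 10.7:
  web: d = 0 cm → contributes +7.850667 cm⁴
  top flange (beyond web): d = 5.75 cm → contributes +489.8124 cm⁴
  bottom flange (beyond web): d = -5.75 cm → contributes +489.8124 cm⁴
Total I = 987.4755 cm⁴.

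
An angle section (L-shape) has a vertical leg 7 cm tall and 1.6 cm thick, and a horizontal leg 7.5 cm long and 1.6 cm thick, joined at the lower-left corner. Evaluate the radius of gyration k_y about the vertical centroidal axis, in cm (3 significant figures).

k_y ≈ 2.22 cm

Treat the section as a set of non-overlapping primitives; coordinates are from the bounding-box lower-left.
Vertical leg: 1.6 × 7, A = 11.2 cm², x = 0.8 cm, Ī = 2.3893 cm⁴.
Horizontal leg (remainder): 5.9 × 1.6, A = 9.44 cm², x = 4.55 cm, Ī = 27.384 cm⁴.
Centroid: x̄ = ΣA·x / ΣA = 2.5151 cm.
Transfer each piece to the vertical centroidal axis using Ī + A·d² with d = x − 2.5151:
  vertical leg: d = -1.7151 cm → contributes +35.336 cm⁴
  horizontal leg (remainder): d = 2.0349 cm → contributes +66.473 cm⁴
Total I = 101.81 cm⁴.
Radius of gyration: k = √(I/A) = √(101.81 / 20.64) = 2.2209 cm.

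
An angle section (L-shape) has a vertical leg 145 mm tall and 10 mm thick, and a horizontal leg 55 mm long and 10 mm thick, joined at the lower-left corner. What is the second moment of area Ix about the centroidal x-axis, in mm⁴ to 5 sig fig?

Split into non-overlapping primitives; take the origin at the lower-left of the bounding box.
Vertical leg: 10 × 145, A = 1 450 mm², y = 72.5 mm, Ī = 2 540 521 mm⁴.
Horizontal leg (remainder): 45 × 10, A = 450 mm², y = 5 mm, Ī = 3 750 mm⁴.
Centroid: ȳ = ΣA·y / ΣA = 56.51316 mm.
Transfer each piece to the centroidal x-axis using Ī + A·d² with d = y − 56.51316:
  vertical leg: d = 15.98684 mm → contributes +2 911 111 mm⁴
  horizontal leg (remainder): d = -51.51316 mm → contributes +1 197 872 mm⁴
Total I = 4 108 983 mm⁴.

Ix ≈ 4.1090 × 10⁶ mm⁴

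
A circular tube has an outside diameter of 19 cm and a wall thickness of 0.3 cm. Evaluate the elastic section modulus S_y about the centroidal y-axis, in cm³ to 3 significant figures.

Split into non-overlapping primitives; take the origin at the lower-left of the bounding box.
Outer circle: ⌀19, A = 283.53 cm², x = 9.5 cm, Ī = 6397.1 cm⁴.
Bore (subtracted): ⌀18.4, A = 265.9 cm², x = 9.5 cm, Ī = 5626.5 cm⁴.
By symmetry the centroid is at mid-width, x̄ = 9.5 cm.
All pieces are centred on the centroidal y-axis, so I = ΣĪ (holes subtracted) = 770.58 cm⁴.
Extreme fibre distance c = 9.5 cm; S = I/c = 81.114 cm³.

S_y ≈ 81.1 cm³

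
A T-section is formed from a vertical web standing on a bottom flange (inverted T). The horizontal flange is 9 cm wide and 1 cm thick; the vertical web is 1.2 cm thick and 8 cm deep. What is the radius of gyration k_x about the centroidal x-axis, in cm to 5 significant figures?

k_x ≈ 2.8018 cm

Break the section into simple shapes (no overlaps), measuring from the bottom-left corner of the bounding box.
Flange: 9 × 1, A = 9 cm², y = 0.5 cm, Ī = 0.75 cm⁴.
Web: 1.2 × 8, A = 9.6 cm², y = 5 cm, Ī = 51.2 cm⁴.
Centroid: ȳ = ΣA·y / ΣA = 2.822581 cm.
Transfer each piece to the centroidal x-axis using Ī + A·d² with d = y − 2.822581:
  flange: d = -2.322581 cm → contributes +49.29943 cm⁴
  web: d = 2.177419 cm → contributes +96.71509 cm⁴
Total I = 146.0145 cm⁴.
Radius of gyration: k = √(I/A) = √(146.0145 / 18.6) = 2.801828 cm.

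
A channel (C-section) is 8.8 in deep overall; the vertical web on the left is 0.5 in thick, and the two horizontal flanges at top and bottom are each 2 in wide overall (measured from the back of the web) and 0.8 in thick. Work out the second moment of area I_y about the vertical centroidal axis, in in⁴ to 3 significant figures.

I_y ≈ 2.09 in⁴

Decompose the section into non-overlapping parts with the origin at the bottom-left of its bounding rectangle.
Web: 0.5 × 8.8, A = 4.4 in², x = 0.25 in, Ī = 0.091667 in⁴.
Top flange (beyond web): 1.5 × 0.8, A = 1.2 in², x = 1.25 in, Ī = 0.225 in⁴.
Bottom flange (beyond web): 1.5 × 0.8, A = 1.2 in², x = 1.25 in, Ī = 0.225 in⁴.
Centroid: x̄ = ΣA·x / ΣA = 0.60294 in.
Transfer each piece to the vertical centroidal axis using Ī + A·d² with d = x − 0.60294:
  web: d = -0.35294 in → contributes +0.63976 in⁴
  top flange (beyond web): d = 0.64706 in → contributes +0.72742 in⁴
  bottom flange (beyond web): d = 0.64706 in → contributes +0.72742 in⁴
Total I = 2.0946 in⁴.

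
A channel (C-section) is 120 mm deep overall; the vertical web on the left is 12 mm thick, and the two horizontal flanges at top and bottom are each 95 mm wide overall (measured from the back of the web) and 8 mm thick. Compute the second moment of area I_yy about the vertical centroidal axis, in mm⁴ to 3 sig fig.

I_yy ≈ 2.34 × 10⁶ mm⁴

Treat the section as a set of non-overlapping primitives; coordinates are from the bounding-box lower-left.
Web: 12 × 120, A = 1 440 mm², x = 6 mm, Ī = 17 280 mm⁴.
Top flange (beyond web): 83 × 8, A = 664 mm², x = 53.5 mm, Ī = 381 191 mm⁴.
Bottom flange (beyond web): 83 × 8, A = 664 mm², x = 53.5 mm, Ī = 381 191 mm⁴.
Centroid: x̄ = ΣA·x / ΣA = 28.789 mm.
Transfer each piece to the vertical centroidal axis using Ī + A·d² with d = x − 28.789:
  web: d = -22.789 mm → contributes +765 129 mm⁴
  top flange (beyond web): d = 24.711 mm → contributes +786 651 mm⁴
  bottom flange (beyond web): d = 24.711 mm → contributes +786 651 mm⁴
Total I = 2 338 431 mm⁴.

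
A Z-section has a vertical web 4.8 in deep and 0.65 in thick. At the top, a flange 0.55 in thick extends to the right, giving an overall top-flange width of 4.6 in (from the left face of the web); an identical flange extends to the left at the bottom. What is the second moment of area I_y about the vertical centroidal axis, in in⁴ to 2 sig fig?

Break the section into simple shapes (no overlaps), measuring from the bottom-left corner of the bounding box.
Web: 0.65 × 4.8, A = 3.12 in², x = 4.275 in, Ī = 0.1099 in⁴.
Top flange (beyond web): 3.95 × 0.55, A = 2.173 in², x = 6.575 in, Ī = 2.825 in⁴.
Bottom flange (beyond web): 3.95 × 0.55, A = 2.173 in², x = 1.975 in, Ī = 2.825 in⁴.
Centroid: x̄ = ΣA·x / ΣA = 4.275 in.
Transfer each piece to the vertical centroidal axis using Ī + A·d² with d = x − 4.275:
  web: d = 0 in → contributes +0.1099 in⁴
  top flange (beyond web): d = 2.3 in → contributes +14.32 in⁴
  bottom flange (beyond web): d = -2.3 in → contributes +14.32 in⁴
Total I = 28.74 in⁴.

I_y ≈ 29 in⁴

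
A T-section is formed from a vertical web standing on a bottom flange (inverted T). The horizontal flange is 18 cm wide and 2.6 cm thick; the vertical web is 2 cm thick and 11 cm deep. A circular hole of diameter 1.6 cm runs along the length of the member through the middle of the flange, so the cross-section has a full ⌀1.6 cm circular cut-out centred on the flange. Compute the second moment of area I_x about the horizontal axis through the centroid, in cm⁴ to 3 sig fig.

I_x ≈ 930 cm⁴

Treat the section as a set of non-overlapping primitives; coordinates are from the bounding-box lower-left.
Flange: 18 × 2.6, A = 46.8 cm², y = 1.3 cm, Ī = 26.364 cm⁴.
Web: 2 × 11, A = 22 cm², y = 8.1 cm, Ī = 221.83 cm⁴.
Hole (subtracted): ⌀1.6, A = 2.0106 cm², y = 1.3 cm, Ī = 0.3217 cm⁴.
Centroid: ȳ = ΣA·y / ΣA = 3.5399 cm.
Transfer each piece to the horizontal axis through the centroid using Ī + A·d² with d = y − 3.5399:
  flange: d = -2.2399 cm → contributes +261.16 cm⁴
  web: d = 4.5601 cm → contributes +679.32 cm⁴
  hole: d = -2.2399 cm → contributes −10.409 cm⁴
Total I = 930.07 cm⁴.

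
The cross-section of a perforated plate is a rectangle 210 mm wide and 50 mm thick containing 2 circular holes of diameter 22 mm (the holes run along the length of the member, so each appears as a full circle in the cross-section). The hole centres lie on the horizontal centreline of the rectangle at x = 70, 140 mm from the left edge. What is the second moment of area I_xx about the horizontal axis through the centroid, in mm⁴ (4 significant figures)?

I_xx ≈ 2.165 × 10⁶ mm⁴

Break the section into simple shapes (no overlaps), measuring from the bottom-left corner of the bounding box.
Plate: 210 × 50, A = 10 500 mm², y = 25 mm, Ī = 2 187 500 mm⁴.
Hole 1 (subtracted): ⌀22, A = 380.133 mm², y = 25 mm, Ī = 11 499 mm⁴.
Hole 2 (subtracted): ⌀22, A = 380.133 mm², y = 25 mm, Ī = 11 499 mm⁴.
By symmetry the centroid is at mid-height, ȳ = 25 mm.
All pieces are centred on the horizontal axis through the centroid, so I = ΣĪ (holes subtracted) = 2 164 502 mm⁴.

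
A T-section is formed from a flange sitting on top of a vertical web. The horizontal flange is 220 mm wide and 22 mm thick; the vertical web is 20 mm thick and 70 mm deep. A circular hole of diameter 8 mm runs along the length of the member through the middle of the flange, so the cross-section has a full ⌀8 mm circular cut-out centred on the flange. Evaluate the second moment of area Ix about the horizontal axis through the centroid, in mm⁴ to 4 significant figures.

Ix ≈ 3.059 × 10⁶ mm⁴

Decompose the section into non-overlapping parts with the origin at the bottom-left of its bounding rectangle.
Flange: 220 × 22, A = 4 840 mm², y = 81 mm, Ī = 195 213 mm⁴.
Web: 20 × 70, A = 1 400 mm², y = 35 mm, Ī = 571 667 mm⁴.
Hole (subtracted): ⌀8, A = 50.2655 mm², y = 81 mm, Ī = 201.062 mm⁴.
Centroid: ȳ = ΣA·y / ΣA = 70.5957 mm.
Transfer each piece to the horizontal axis through the centroid using Ī + A·d² with d = y − 70.5957:
  flange: d = 10.4043 mm → contributes +719 143 mm⁴
  web: d = -35.5957 mm → contributes +2 345 540 mm⁴
  hole: d = 10.4043 mm → contributes −5642.3 mm⁴
Total I = 3 059 041 mm⁴.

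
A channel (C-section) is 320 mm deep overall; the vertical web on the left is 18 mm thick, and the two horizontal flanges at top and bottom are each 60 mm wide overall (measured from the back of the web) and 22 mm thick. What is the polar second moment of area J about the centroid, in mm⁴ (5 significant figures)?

Treat the section as a set of non-overlapping primitives; coordinates are from the bounding-box lower-left.
Web: 18 × 320, A = 5 760 mm², y = 160 mm, Ī = 49 152 000 mm⁴.
Top flange (beyond web): 42 × 22, A = 924 mm², y = 309 mm, Ī = 37 268 mm⁴.
Bottom flange (beyond web): 42 × 22, A = 924 mm², y = 11 mm, Ī = 37 268 mm⁴.
By symmetry the centroid is at mid-height, ȳ = 160 mm.
Transfer each piece to the centroidal x-axis using Ī + A·d² with d = y − 160:
  web: d = 0 mm → contributes +49 152 000 mm⁴
  top flange (beyond web): d = 149 mm → contributes +20 550 992 mm⁴
  bottom flange (beyond web): d = -149 mm → contributes +20 550 992 mm⁴
Total I = 90 253 984 mm⁴.
For the y-axis: x̄ = 16.28707 mm.
Repeating about the centroidal y-axis gives I_y = 1 686 381 mm⁴.
Polar second moment: J = I_x + I_y = 91 940 365 mm⁴.

J ≈ 9.1940 × 10⁷ mm⁴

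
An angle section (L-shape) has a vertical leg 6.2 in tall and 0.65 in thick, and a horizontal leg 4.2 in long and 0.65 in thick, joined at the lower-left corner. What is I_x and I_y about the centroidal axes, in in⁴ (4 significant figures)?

I_x ≈ 24.29 in⁴, I_y ≈ 9.036 in⁴

Decompose the section into non-overlapping parts with the origin at the bottom-left of its bounding rectangle.
Vertical leg: 0.65 × 6.2, A = 4.03 in², y = 3.1 in, Ī = 12.9094 in⁴.
Horizontal leg (remainder): 3.55 × 0.65, A = 2.3075 in², y = 0.325 in, Ī = 0.0812432 in⁴.
Centroid: ȳ = ΣA·y / ΣA = 2.08962 in.
Transfer each piece to the centroidal x-axis using Ī + A·d² with d = y − 2.08962:
  vertical leg: d = 1.01038 in → contributes +17.0236 in⁴
  horizontal leg (remainder): d = -1.76462 in → contributes +7.26649 in⁴
Total I = 24.2901 in⁴.
For the y-axis: x̄ = 1.08962 in.
Repeating about the centroidal y-axis gives I_y = 9.03619 in⁴.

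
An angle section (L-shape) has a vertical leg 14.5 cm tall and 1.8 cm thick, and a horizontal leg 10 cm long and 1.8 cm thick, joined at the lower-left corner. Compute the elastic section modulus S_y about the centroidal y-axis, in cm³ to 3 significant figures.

S_y ≈ 44.6 cm³

Decompose the section into non-overlapping parts with the origin at the bottom-left of its bounding rectangle.
Vertical leg: 1.8 × 14.5, A = 26.1 cm², x = 0.9 cm, Ī = 7.047 cm⁴.
Horizontal leg (remainder): 8.2 × 1.8, A = 14.76 cm², x = 5.9 cm, Ī = 82.705 cm⁴.
Centroid: x̄ = ΣA·x / ΣA = 2.7062 cm.
Transfer each piece to the centroidal y-axis using Ī + A·d² with d = x − 2.7062:
  vertical leg: d = -1.8062 cm → contributes +92.191 cm⁴
  horizontal leg (remainder): d = 3.1938 cm → contributes +233.27 cm⁴
Total I = 325.46 cm⁴.
Extreme fibre distance c = 7.2938 cm; S = I/c = 44.621 cm³.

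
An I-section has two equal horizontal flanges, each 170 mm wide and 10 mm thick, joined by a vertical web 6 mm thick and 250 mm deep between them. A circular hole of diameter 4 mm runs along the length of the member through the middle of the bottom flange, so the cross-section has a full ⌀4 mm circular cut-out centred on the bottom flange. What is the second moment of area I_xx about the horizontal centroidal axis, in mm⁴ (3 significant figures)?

Decompose the section into non-overlapping parts with the origin at the bottom-left of its bounding rectangle.
Bottom flange: 170 × 10, A = 1 700 mm², y = 5 mm, Ī = 14 167 mm⁴.
Web: 6 × 250, A = 1 500 mm², y = 135 mm, Ī = 7 812 500 mm⁴.
Top flange: 170 × 10, A = 1 700 mm², y = 265 mm, Ī = 14 167 mm⁴.
Hole (subtracted): ⌀4, A = 12.566 mm², y = 5 mm, Ī = 12.566 mm⁴.
Centroid: ȳ = ΣA·y / ΣA = 135.33 mm.
Transfer each piece to the horizontal centroidal axis using Ī + A·d² with d = y − 135.33:
  bottom flange: d = -130.33 mm → contributes +28 892 095 mm⁴
  web: d = -0.33425 mm → contributes +7 812 668 mm⁴
  top flange: d = 129.67 mm → contributes +28 596 618 mm⁴
  hole: d = -130.33 mm → contributes −213 478 mm⁴
Total I = 65 087 903 mm⁴.

I_xx ≈ 6.51 × 10⁷ mm⁴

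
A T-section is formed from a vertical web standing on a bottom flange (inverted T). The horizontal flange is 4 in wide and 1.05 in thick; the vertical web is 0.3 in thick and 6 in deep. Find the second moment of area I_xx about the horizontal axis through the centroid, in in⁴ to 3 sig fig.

Split into non-overlapping primitives; take the origin at the lower-left of the bounding box.
Flange: 4 × 1.05, A = 4.2 in², y = 0.525 in, Ī = 0.38588 in⁴.
Web: 0.3 × 6, A = 1.8 in², y = 4.05 in, Ī = 5.4 in⁴.
Centroid: ȳ = ΣA·y / ΣA = 1.5825 in.
Transfer each piece to the horizontal axis through the centroid using Ī + A·d² with d = y − 1.5825:
  flange: d = -1.0575 in → contributes +5.0828 in⁴
  web: d = 2.4675 in → contributes +16.359 in⁴
Total I = 21.442 in⁴.

I_xx ≈ 21.4 in⁴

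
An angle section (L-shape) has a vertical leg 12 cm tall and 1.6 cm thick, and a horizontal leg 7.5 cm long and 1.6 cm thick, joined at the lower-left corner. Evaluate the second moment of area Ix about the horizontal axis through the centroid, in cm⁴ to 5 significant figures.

Treat the section as a set of non-overlapping primitives; coordinates are from the bounding-box lower-left.
Vertical leg: 1.6 × 12, A = 19.2 cm², y = 6 cm, Ī = 230.4 cm⁴.
Horizontal leg (remainder): 5.9 × 1.6, A = 9.44 cm², y = 0.8 cm, Ī = 2.013867 cm⁴.
Centroid: ȳ = ΣA·y / ΣA = 4.286034 cm.
Transfer each piece to the horizontal axis through the centroid using Ī + A·d² with d = y − 4.286034:
  vertical leg: d = 1.713966 cm → contributes +286.8035 cm⁴
  horizontal leg (remainder): d = -3.486034 cm → contributes +116.7328 cm⁴
Total I = 403.5363 cm⁴.

Ix ≈ 403.54 cm⁴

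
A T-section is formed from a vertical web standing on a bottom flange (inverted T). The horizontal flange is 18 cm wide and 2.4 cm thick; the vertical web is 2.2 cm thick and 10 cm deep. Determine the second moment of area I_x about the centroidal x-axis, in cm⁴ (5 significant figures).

I_x ≈ 764.40 cm⁴

Break the section into simple shapes (no overlaps), measuring from the bottom-left corner of the bounding box.
Flange: 18 × 2.4, A = 43.2 cm², y = 1.2 cm, Ī = 20.736 cm⁴.
Web: 2.2 × 10, A = 22 cm², y = 7.4 cm, Ī = 183.3333 cm⁴.
Centroid: ȳ = ΣA·y / ΣA = 3.292025 cm.
Transfer each piece to the centroidal x-axis using Ī + A·d² with d = y − 3.292025:
  flange: d = -2.092025 cm → contributes +209.8037 cm⁴
  web: d = 4.107975 cm → contributes +554.5935 cm⁴
Total I = 764.3972 cm⁴.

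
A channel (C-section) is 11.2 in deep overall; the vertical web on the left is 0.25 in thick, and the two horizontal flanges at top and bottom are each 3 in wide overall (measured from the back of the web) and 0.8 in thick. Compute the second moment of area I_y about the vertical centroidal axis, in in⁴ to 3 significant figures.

Split into non-overlapping primitives; take the origin at the lower-left of the bounding box.
Web: 0.25 × 11.2, A = 2.8 in², x = 0.125 in, Ī = 0.014583 in⁴.
Top flange (beyond web): 2.75 × 0.8, A = 2.2 in², x = 1.625 in, Ī = 1.3865 in⁴.
Bottom flange (beyond web): 2.75 × 0.8, A = 2.2 in², x = 1.625 in, Ī = 1.3865 in⁴.
Centroid: x̄ = ΣA·x / ΣA = 1.0417 in.
Transfer each piece to the vertical centroidal axis using Ī + A·d² with d = x − 1.0417:
  web: d = -0.91667 in → contributes +2.3674 in⁴
  top flange (beyond web): d = 0.58333 in → contributes +2.1351 in⁴
  bottom flange (beyond web): d = 0.58333 in → contributes +2.1351 in⁴
Total I = 6.6375 in⁴.

I_y ≈ 6.64 in⁴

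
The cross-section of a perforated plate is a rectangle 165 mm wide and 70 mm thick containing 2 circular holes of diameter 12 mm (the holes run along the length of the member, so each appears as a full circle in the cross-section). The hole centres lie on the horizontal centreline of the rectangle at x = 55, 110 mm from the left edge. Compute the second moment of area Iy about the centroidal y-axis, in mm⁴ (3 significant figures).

Treat the section as a set of non-overlapping primitives; coordinates are from the bounding-box lower-left.
Plate: 165 × 70, A = 11 550 mm², x = 82.5 mm, Ī = 26 204 063 mm⁴.
Hole 1 (subtracted): ⌀12, A = 113.1 mm², x = 55 mm, Ī = 1017.9 mm⁴.
Hole 2 (subtracted): ⌀12, A = 113.1 mm², x = 110 mm, Ī = 1017.9 mm⁴.
By symmetry the centroid is at mid-width, x̄ = 82.5 mm.
Transfer each piece to the centroidal y-axis using Ī + A·d² with d = x − 82.5:
  plate: d = 0 mm → contributes +26 204 063 mm⁴
  hole 1: d = -27.5 mm → contributes −86 548 mm⁴
  hole 2: d = 27.5 mm → contributes −86 548 mm⁴
Total I = 26 030 967 mm⁴.

Iy ≈ 2.60 × 10⁷ mm⁴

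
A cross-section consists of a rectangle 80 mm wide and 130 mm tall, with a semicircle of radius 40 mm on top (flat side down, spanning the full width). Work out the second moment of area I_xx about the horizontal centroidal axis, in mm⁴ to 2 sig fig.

Treat the section as a set of non-overlapping primitives; coordinates are from the bounding-box lower-left.
Rectangular body: 80 × 130, A = 10 400 mm², y = 65 mm, Ī = 14 646 667 mm⁴.
Semicircular cap: semicircle r = 40, A = 2 513 mm², y = 147 mm, Ī = 280 978 mm⁴.
Centroid: ȳ = ΣA·y / ΣA = 80.95 mm.
Transfer each piece to the horizontal centroidal axis using Ī + A·d² with d = y − 80.95:
  rectangular body: d = -15.95 mm → contributes +17 294 065 mm⁴
  semicircular cap: d = 66.02 mm → contributes +11 235 989 mm⁴
Total I = 28 530 055 mm⁴.

I_xx ≈ 2.9 × 10⁷ mm⁴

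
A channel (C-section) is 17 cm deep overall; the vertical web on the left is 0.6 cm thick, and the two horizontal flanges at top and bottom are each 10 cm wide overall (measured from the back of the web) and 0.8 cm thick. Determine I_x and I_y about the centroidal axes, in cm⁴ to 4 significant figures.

Break the section into simple shapes (no overlaps), measuring from the bottom-left corner of the bounding box.
Web: 0.6 × 17, A = 10.2 cm², y = 8.5 cm, Ī = 245.65 cm⁴.
Top flange (beyond web): 9.4 × 0.8, A = 7.52 cm², y = 16.6 cm, Ī = 0.401067 cm⁴.
Bottom flange (beyond web): 9.4 × 0.8, A = 7.52 cm², y = 0.4 cm, Ī = 0.401067 cm⁴.
By symmetry the centroid is at mid-height, ȳ = 8.5 cm.
Transfer each piece to the centroidal x-axis using Ī + A·d² with d = y − 8.5:
  web: d = 0 cm → contributes +245.65 cm⁴
  top flange (beyond web): d = 8.1 cm → contributes +493.788 cm⁴
  bottom flange (beyond web): d = -8.1 cm → contributes +493.788 cm⁴
Total I = 1233.23 cm⁴.
For the y-axis: x̄ = 3.2794 cm.
Repeating about the centroidal y-axis gives I_y = 263 cm⁴.

I_x ≈ 1233 cm⁴, I_y ≈ 263.0 cm⁴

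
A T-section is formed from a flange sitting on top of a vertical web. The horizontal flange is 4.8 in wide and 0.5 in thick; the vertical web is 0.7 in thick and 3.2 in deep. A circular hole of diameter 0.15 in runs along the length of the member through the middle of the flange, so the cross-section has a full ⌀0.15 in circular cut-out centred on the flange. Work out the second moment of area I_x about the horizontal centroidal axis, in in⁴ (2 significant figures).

Break the section into simple shapes (no overlaps), measuring from the bottom-left corner of the bounding box.
Flange: 4.8 × 0.5, A = 2.4 in², y = 3.45 in, Ī = 0.05 in⁴.
Web: 0.7 × 3.2, A = 2.24 in², y = 1.6 in, Ī = 1.911 in⁴.
Hole (subtracted): ⌀0.15, A = 0.01767 in², y = 3.45 in, Ī = 0.00002485 in⁴.
Centroid: ȳ = ΣA·y / ΣA = 2.553 in.
Transfer each piece to the horizontal centroidal axis using Ī + A·d² with d = y − 2.553:
  flange: d = 0.8965 in → contributes +1.979 in⁴
  web: d = -0.9535 in → contributes +3.948 in⁴
  hole: d = 0.8965 in → contributes −0.01423 in⁴
Total I = 5.913 in⁴.

I_x ≈ 5.9 in⁴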